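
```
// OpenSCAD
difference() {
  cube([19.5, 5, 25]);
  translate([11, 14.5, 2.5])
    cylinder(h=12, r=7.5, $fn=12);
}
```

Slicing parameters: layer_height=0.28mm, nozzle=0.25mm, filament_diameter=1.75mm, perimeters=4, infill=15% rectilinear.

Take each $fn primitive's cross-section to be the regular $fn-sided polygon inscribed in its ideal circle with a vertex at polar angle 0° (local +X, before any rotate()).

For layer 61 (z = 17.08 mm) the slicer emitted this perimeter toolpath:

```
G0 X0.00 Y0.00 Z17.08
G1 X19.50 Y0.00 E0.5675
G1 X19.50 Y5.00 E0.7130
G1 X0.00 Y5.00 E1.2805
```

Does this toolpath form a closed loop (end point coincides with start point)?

Start point (G0): (0.00, 0.00). End point (last G1): the path does not return to the start — open.

no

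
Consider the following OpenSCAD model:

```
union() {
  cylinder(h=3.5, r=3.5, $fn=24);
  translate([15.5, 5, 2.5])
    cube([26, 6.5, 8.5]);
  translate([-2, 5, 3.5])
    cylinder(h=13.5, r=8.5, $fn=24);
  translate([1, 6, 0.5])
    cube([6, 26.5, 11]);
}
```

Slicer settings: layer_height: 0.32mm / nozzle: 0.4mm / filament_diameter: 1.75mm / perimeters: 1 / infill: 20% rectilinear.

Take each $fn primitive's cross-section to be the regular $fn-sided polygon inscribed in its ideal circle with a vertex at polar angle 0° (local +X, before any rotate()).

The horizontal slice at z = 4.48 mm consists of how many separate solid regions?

At z = 4.48 mm: the cylinder is absent (z outside [0, 3.5]); the 26×6.5 cube at (15.5, 5) contributes its full rectangle; the r=8.5 cylinder at (-2, 5) contributes a regular 24-gon of circumradius 8.5; the cube at (1, 6) (footprint 6×26.5) is included at this height; Merging all regions: the regions partially overlap (shared area 25.85 mm²), so overlapping operands fuse into one piece — 2 connected regions. The result has 2 disconnected regions.

2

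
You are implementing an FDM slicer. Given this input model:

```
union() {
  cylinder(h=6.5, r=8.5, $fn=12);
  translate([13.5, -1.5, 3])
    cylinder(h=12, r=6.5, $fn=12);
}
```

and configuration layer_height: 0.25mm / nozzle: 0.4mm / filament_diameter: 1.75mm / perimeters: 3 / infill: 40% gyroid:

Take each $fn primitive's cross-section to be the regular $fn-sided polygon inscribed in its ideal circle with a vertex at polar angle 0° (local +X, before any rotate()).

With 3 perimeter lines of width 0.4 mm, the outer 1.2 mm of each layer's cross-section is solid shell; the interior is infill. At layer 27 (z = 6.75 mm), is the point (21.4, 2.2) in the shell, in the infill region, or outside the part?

At z = 6.75 mm: the cylinder is absent (z outside [0, 6.5]); the cylinder at (13.5, -1.5): section is a regular 12-gon, circumradius r=6.5; Combining (union): only the r=6.5 cylinder at (13.5, -1.5) is present, so the union is just that shape — 1 connected region. Overall, the cross-section is a single solid region. The nearest boundary edge runs (20.00, -1.50)→(19.13, 1.75); distance from the point to it = 2.31 mm. The point is not inside any of the regions above, so it lies outside the cross-section (2.31 mm from the nearest boundary).

outside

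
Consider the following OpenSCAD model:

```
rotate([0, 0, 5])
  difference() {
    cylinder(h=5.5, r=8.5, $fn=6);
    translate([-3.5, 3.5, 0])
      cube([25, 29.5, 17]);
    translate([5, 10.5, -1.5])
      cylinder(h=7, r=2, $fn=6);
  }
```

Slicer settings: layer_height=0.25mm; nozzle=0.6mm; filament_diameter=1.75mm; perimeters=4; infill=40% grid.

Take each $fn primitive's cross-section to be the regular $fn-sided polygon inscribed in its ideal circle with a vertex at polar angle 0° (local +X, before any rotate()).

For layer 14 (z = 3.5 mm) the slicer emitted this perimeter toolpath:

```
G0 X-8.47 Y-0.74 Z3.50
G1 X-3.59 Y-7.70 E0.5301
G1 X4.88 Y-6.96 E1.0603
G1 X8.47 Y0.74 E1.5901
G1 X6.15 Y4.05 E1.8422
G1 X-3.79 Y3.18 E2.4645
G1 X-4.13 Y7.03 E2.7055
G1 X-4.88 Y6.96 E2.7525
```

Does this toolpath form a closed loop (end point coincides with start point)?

no

Start point (G0): (-8.47, -0.74). End point (last G1): the path does not return to the start — open.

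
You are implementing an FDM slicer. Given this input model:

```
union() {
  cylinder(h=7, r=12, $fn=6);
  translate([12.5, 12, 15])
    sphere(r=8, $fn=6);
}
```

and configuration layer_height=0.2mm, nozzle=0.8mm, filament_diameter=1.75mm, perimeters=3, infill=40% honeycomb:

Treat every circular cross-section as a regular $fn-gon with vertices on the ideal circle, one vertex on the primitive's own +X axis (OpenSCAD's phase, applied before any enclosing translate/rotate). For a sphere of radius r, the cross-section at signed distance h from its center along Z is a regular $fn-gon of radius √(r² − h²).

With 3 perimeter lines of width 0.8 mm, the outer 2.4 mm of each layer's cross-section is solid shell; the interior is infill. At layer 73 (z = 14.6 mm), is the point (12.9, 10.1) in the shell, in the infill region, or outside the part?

At z = 14.6 mm: the cylinder is absent (z outside [0, 7]); the r=8 sphere at (12.5, 12) contributes a regular 6-gon of circumradius √(8²−0.4²) = 7.990; Merging all regions: only the r=8 sphere at (12.5, 12) is present, so the union is just that shape — 1 connected region. Overall, the cross-section is a single solid region. The nearest boundary edge runs (8.51, 5.08)→(16.49, 5.08); distance from the point to it = 5.02 mm. The point is inside the cross-section and 5.02 mm from the nearest boundary — more than the 2.4 mm shell width (3 × 0.8), so it's in the infill interior.

infill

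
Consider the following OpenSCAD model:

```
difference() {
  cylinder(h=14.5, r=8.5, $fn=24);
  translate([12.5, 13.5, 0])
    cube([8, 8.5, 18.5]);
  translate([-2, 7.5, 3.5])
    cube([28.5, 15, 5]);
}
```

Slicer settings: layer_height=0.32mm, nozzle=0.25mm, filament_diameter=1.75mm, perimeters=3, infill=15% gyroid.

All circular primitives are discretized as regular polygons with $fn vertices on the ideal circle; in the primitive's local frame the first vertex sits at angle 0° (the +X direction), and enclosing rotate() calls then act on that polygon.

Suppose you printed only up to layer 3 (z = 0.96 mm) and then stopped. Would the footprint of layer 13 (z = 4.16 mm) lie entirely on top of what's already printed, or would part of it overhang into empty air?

Compare the two slices. At z = 0.96: the cylinder: section is a regular 24-gon, circumradius r=8.5 (area = (24/2)·8.500²·sin(360°/24) = 224.40 mm²); the cube at (12.5, 13.5) is present — its section is the full 8×8.5 rectangle (area 68.00 mm²); the cube at (-2, 7.5) is not intersected at this z (z outside [3.5, 8.5]); Subtracting the remaining from the first: starting from the r=8.5 cylinder (224.40 mm²), the 8×8.5 cube at (12.5, 13.5) misses the remaining region (no effect) — area = 224.40 mm². At z = 4.16: the cylinder: section is a regular 24-gon, circumradius r=8.5 (area = (24/2)·8.500²·sin(360°/24) = 224.40 mm²); the cube at (12.5, 13.5) (footprint 8×8.5) is included at this height (area 68.00 mm²); the cube at (-2, 7.5) is present — its section is the full 28.5×15 rectangle (area 427.50 mm²); Taking the first minus the rest: starting from the r=8.5 cylinder (224.40 mm²), the 8×8.5 cube at (12.5, 13.5) misses the remaining region (no effect); the 28.5×15 cube at (-2, 7.5) partially overlaps it — only the 4.23 mm² overlap (of its 427.50 mm²) is removed, clipping the outline — area = 220.17 mm². Checking containment: the cross-section at z = 4.16 is a subset of the cross-section at z = 0.96.

entirely on top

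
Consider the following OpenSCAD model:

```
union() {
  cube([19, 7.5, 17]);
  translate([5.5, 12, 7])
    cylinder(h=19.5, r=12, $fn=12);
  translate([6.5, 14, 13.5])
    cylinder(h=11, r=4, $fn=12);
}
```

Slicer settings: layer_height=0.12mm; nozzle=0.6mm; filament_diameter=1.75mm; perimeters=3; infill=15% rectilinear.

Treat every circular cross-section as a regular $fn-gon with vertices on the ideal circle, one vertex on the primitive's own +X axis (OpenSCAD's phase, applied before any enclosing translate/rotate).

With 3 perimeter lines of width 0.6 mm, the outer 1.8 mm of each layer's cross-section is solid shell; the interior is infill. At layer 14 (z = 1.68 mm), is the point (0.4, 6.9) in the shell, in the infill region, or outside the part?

shell

At z = 1.68 mm: the 19×7.5 cube contributes its full rectangle; the cylinder at (5.5, 12) is absent (z outside [7, 26.5]); the cylinder at (6.5, 14) is absent (z outside [13.5, 24.5]); Taking the union: only the 19×7.5 cube is present, so the union is just that shape — 1 connected region. Overall, the cross-section is a single solid region. The nearest boundary edge runs (0.00, 7.50)→(0.00, 0.00); distance from the point to it = 0.40 mm. The point is inside the cross-section, 0.40 mm from the nearest boundary — within the 1.8 mm shell band (3 × 0.6).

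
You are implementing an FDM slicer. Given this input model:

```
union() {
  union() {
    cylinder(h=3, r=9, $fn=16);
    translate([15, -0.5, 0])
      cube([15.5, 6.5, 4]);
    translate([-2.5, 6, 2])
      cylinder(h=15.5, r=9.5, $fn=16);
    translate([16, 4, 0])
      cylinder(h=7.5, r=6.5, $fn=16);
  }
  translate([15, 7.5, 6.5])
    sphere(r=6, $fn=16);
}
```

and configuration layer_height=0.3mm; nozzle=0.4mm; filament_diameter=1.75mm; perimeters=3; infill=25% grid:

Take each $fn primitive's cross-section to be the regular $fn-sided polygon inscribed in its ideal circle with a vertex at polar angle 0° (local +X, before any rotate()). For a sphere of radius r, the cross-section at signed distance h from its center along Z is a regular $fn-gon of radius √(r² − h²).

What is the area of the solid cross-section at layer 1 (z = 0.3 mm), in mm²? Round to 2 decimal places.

At z = 0.3 mm: the r=9 cylinder contributes a regular 16-gon of circumradius 9 (area = (16/2)·9.000²·sin(360°/16) = 247.98 mm²); the 15.5×6.5 cube at (15, -0.5) contributes its full rectangle (area 100.75 mm²); the cylinder at (-2.5, 6) does not reach this height (z outside [2, 17.5]); the cylinder at (16, 4): section is a regular 16-gon, circumradius r=6.5 (area = (16/2)·6.500²·sin(360°/16) = 129.35 mm²); Taking the union: the regions partially overlap — summed areas 478.08 mm² minus the doubly-counted overlap 45.39 mm² gives 432.69 mm² — area = 432.69 mm²; the sphere at (15, 7.5) does not reach this height (|z−center|=6.200 > r=6); Combining (union): only that combined region is present, so the union is just that shape — area = 432.69 mm². Overall, the cross-section has 2 separate islands. Net area = 432.69 mm².

432.69 mm²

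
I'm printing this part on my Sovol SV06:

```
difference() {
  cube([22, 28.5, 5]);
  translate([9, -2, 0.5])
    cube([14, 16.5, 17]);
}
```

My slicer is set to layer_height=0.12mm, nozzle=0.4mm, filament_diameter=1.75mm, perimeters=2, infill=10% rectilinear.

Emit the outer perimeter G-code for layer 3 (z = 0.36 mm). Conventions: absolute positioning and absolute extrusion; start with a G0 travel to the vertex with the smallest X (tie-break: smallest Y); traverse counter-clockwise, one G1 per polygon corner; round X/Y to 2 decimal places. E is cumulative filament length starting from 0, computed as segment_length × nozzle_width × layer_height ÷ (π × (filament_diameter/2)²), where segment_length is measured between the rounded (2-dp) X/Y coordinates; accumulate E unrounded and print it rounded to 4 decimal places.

G0 X0.00 Y0.00 Z0.36
G1 X22.00 Y0.00 E0.4390
G1 X22.00 Y28.50 E1.0078
G1 X0.00 Y28.50 E1.4468
G1 X0.00 Y0.00 E2.0156

At z = 0.36 mm: the cube is present — its section is the full 22×28.5 rectangle; the cube at (9, -2) is absent (z outside [0.5, 17.5]); After the difference (first − rest): none of the subtracted shapes is present at this height, so the 22×28.5 cube is unchanged — 1 connected region. The outline is a single polygon with 4 vertices. Extrusion per mm of travel: 0.4 × 0.12 / (π × 0.875²) = 0.019956. Accumulating E over each segment gives final E = 2.0156.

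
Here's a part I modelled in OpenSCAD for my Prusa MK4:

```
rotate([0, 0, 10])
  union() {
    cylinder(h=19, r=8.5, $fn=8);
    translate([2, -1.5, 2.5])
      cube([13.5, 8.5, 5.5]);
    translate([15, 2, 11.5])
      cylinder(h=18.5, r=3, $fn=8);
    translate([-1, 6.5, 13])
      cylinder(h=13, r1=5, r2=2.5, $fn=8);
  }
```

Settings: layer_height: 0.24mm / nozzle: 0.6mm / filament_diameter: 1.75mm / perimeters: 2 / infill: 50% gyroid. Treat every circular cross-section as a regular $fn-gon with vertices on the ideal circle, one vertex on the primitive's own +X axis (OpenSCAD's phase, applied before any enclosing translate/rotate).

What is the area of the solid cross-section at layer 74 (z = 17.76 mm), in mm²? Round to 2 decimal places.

At z = 17.76 mm: the cylinder: section is a regular 8-gon, circumradius r=8.5 (area = (8/2)·8.500²·sin(360°/8) = 204.35 mm²); the cube at (2, -1.5) is absent (z outside [2.5, 8]); the r=3 cylinder at (15, 2) gives a regular 8-gon of circumradius 3 (constant along its height) (area = (8/2)·3.000²·sin(360°/8) = 25.46 mm²); the cone at (-1, 6.5) (r1=5→r2=2.5) has section circumradius 4.085 here — a regular 8-gon (area = (8/2)·4.085²·sin(360°/8) = 47.19 mm²); Taking the union: the regions partially overlap — summed areas 277.00 mm² minus the doubly-counted overlap 32.48 mm² gives 244.52 mm² — area = 244.52 mm²; (whole slice rotated 10° about Z — lengths, areas and connectivity unchanged). Overall, the cross-section has 2 separate islands. Net area = 244.52 mm².

244.52 mm²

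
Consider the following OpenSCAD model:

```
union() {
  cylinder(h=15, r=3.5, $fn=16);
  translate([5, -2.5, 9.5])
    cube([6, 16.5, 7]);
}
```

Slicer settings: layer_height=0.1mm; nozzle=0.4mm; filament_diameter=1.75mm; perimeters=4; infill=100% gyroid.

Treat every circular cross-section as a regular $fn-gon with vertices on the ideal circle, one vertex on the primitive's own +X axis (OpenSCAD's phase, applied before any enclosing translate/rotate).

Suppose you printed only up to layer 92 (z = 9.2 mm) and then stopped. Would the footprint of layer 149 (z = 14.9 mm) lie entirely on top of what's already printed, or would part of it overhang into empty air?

Compare the two slices. At z = 9.2: the r=3.5 cylinder contributes a regular 16-gon of circumradius 3.5 (area = (16/2)·3.500²·sin(360°/16) = 37.50 mm²); the cube at (5, -2.5) is absent (z outside [9.5, 16.5]); Taking the union: only the r=3.5 cylinder is present, so the union is just that shape — area = 37.50 mm². At z = 14.9: the r=3.5 cylinder contributes a regular 16-gon of circumradius 3.5 (area = (16/2)·3.500²·sin(360°/16) = 37.50 mm²); the cube at (5, -2.5) (footprint 6×16.5) is included at this height (area 99.00 mm²); Taking the union: the 2 present regions are separate (no shared area or edge), so areas and boundary lengths simply add and each stays a separate island — area = 136.50 mm². Checking containment: at z = 14.9 the cross-section extends beyond the z = 9.2 cross-section by about 99.00 mm².

part overhangs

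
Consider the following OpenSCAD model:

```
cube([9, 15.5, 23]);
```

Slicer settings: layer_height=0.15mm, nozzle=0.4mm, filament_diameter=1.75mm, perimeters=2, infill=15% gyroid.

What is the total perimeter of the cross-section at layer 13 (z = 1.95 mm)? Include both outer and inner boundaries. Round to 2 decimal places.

49.00 mm

At z = 1.95 mm: the cube (footprint 9×15.5) is included at this height (perimeter 49.00 mm). Overall, the cross-section is a single solid region. Total boundary length (outer) = 49.00 mm.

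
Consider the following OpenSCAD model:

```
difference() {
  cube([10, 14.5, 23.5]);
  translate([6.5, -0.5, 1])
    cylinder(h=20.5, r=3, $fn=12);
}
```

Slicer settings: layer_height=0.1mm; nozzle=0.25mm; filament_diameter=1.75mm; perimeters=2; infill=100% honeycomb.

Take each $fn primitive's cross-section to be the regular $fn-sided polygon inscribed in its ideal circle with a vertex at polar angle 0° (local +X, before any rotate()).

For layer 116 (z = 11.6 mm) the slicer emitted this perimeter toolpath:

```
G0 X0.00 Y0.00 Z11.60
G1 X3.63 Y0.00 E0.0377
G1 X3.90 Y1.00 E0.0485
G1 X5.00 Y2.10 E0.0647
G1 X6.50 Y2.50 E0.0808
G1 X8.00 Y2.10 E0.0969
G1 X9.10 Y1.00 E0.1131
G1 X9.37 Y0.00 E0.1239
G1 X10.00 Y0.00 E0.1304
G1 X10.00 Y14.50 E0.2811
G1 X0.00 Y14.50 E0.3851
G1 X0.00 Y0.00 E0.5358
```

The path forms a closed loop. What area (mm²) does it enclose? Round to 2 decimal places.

Apply the shoelace formula to the sequence of (X, Y) vertices; enclosed area = 134.42 mm².

134.42 mm²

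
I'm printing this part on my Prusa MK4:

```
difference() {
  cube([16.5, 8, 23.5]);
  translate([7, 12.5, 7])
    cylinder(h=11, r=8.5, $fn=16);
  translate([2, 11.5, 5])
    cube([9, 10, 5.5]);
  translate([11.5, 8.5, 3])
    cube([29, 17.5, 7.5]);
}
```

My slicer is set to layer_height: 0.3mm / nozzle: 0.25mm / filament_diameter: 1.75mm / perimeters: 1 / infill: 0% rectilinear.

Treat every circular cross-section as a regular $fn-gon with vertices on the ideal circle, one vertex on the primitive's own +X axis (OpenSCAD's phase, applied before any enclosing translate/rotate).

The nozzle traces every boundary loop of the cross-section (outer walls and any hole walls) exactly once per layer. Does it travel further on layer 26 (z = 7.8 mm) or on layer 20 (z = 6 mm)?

Layer 26 (z = 7.8): the cube (footprint 16.5×8) is included at this height (perimeter 49.00 mm); the r=8.5 cylinder at (7, 12.5) contributes a regular 16-gon of circumradius 8.5 (perimeter = 2·16·8.500·sin(180°/16) = 53.06 mm); the cube at (2, 11.5) is present — its section is the full 9×10 rectangle (perimeter 38.00 mm); the cube at (11.5, 8.5) (footprint 29×17.5) is included at this height (perimeter 93.00 mm); After the difference (first − rest): starting from the 16.5×8 cube, the r=8.5 cylinder at (7, 12.5) partially overlaps it — only the 38.85 mm² overlap (of its 221.19 mm²) is removed, clipping the outline; the 9×10 cube at (2, 11.5) misses the remaining region (no effect); the 29×17.5 cube at (11.5, 8.5) misses the remaining region (no effect) — boundary = 51.81 mm. So its perimeter = 51.81 mm. Layer 20 (z = 6): the cube (footprint 16.5×8) is included at this height (perimeter 49.00 mm); the cylinder at (7, 12.5) is absent (z outside [7, 18]); the 9×10 cube at (2, 11.5) contributes its full rectangle (perimeter 38.00 mm); the cube at (11.5, 8.5) (footprint 29×17.5) is included at this height (perimeter 93.00 mm); Taking the first minus the rest: starting from the 16.5×8 cube, the 9×10 cube at (2, 11.5) misses the remaining region (no effect); the 29×17.5 cube at (11.5, 8.5) misses the remaining region (no effect) — boundary = 49.00 mm. So its perimeter = 49.00 mm. Layer 26 is larger (51.81 vs 49.00 mm).

layer 26 (z = 7.8 mm)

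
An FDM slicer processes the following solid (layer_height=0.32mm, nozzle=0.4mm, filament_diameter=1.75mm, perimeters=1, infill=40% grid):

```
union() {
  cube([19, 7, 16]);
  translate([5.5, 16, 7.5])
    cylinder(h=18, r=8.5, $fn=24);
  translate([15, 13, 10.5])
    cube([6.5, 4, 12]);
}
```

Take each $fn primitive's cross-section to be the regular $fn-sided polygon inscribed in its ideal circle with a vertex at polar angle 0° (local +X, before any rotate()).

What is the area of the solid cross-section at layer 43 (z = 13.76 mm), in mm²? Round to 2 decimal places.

At z = 13.76 mm: the cube is present — its section is the full 19×7 rectangle (area 133.00 mm²); the cylinder at (5.5, 16): section is a regular 24-gon, circumradius r=8.5 (area = (24/2)·8.500²·sin(360°/24) = 224.40 mm²); the cube at (15, 13) (footprint 6.5×4) is included at this height (area 26.00 mm²); Combining (union): the 3 present regions are separate (no shared area or edge), so areas and boundary lengths simply add and each stays a separate island — area = 383.40 mm². Overall, the cross-section has 3 separate islands. Net area = 383.40 mm².

383.40 mm²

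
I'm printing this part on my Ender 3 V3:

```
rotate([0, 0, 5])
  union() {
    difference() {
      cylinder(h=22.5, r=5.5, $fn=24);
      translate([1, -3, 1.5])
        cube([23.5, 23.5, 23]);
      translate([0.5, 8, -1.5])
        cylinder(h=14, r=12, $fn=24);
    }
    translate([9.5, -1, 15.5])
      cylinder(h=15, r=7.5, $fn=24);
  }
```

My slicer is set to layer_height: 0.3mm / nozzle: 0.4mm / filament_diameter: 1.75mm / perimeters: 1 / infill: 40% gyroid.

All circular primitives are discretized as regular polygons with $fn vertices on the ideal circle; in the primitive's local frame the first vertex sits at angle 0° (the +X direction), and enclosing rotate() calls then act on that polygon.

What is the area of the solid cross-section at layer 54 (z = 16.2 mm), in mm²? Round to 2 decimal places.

236.04 mm²

At z = 16.2 mm: the cylinder: section is a regular 24-gon, circumradius r=5.5 (area = (24/2)·5.500²·sin(360°/24) = 93.95 mm²); the cube at (1, -3) is present — its section is the full 23.5×23.5 rectangle (area 552.25 mm²); the cylinder at (0.5, 8) is absent (z outside [-1.5, 12.5]); Subtracting the remaining from the first: starting from the r=5.5 cylinder (93.95 mm²), the 23.5×23.5 cube at (1, -3) partially overlaps it — only the 30.60 mm² overlap (of its 552.25 mm²) is removed, clipping the outline — area = 63.35 mm²; the cylinder at (9.5, -1): section is a regular 24-gon, circumradius r=7.5 (area = (24/2)·7.500²·sin(360°/24) = 174.70 mm²); Combining (union): the regions partially overlap — summed areas 238.06 mm² minus the doubly-counted overlap 2.02 mm² gives 236.04 mm² — area = 236.04 mm²; (whole slice rotated 5° about Z — lengths, areas and connectivity unchanged). Overall, the cross-section is a single solid region. Net area = 236.04 mm².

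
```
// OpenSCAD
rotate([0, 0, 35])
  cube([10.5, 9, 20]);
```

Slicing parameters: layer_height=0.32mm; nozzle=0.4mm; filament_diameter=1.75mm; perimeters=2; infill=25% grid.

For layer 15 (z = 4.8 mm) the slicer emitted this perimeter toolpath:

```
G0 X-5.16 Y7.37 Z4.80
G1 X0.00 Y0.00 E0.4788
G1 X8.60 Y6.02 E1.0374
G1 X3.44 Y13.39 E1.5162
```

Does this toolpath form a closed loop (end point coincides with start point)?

Start point (G0): (-5.16, 7.37). End point (last G1): the path does not return to the start — open.

no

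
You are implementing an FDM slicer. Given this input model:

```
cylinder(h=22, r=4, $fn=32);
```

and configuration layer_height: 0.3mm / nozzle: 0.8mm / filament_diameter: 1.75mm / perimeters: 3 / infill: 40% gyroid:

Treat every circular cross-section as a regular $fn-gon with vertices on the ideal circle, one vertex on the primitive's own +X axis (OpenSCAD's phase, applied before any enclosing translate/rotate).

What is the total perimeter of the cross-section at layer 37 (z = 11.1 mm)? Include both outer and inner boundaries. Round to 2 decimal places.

At z = 11.1 mm: the cylinder: section is a regular 32-gon, circumradius r=4 (perimeter = 2·32·4.000·sin(180°/32) = 25.09 mm). Overall, the cross-section is a single solid region. Total boundary length (outer) = 25.09 mm.

25.09 mm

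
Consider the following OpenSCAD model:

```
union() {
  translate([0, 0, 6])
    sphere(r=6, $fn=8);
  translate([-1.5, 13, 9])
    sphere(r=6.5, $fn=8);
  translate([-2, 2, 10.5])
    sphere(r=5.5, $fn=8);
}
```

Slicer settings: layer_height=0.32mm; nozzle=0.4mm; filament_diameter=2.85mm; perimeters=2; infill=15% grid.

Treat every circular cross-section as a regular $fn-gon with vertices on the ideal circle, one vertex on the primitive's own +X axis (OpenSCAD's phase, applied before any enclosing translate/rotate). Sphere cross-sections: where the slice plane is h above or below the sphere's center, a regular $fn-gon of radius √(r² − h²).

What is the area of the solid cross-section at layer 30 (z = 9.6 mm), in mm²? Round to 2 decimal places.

At z = 9.6 mm: the r=6 sphere slices to a regular 8-gon of circumradius 4.800 (√(r²−h²) with h=3.6 from center) (area = (8/2)·4.800²·sin(360°/8) = 65.17 mm²); the r=6.5 sphere at (-1.5, 13) contributes a regular 8-gon of circumradius √(6.5²−0.6²) = 6.472 (area = (8/2)·6.472²·sin(360°/8) = 118.48 mm²); the r=5.5 sphere at (-2, 2) slices to a regular 8-gon of circumradius 5.426 (√(r²−h²) with h=0.9 from center) (area = (8/2)·5.426²·sin(360°/8) = 83.27 mm²); Merging all regions: the regions partially overlap — summed areas 266.92 mm² minus the doubly-counted overlap 47.40 mm² gives 219.52 mm² — area = 219.52 mm². Overall, the cross-section is a single solid region. Net area = 219.52 mm².

219.52 mm²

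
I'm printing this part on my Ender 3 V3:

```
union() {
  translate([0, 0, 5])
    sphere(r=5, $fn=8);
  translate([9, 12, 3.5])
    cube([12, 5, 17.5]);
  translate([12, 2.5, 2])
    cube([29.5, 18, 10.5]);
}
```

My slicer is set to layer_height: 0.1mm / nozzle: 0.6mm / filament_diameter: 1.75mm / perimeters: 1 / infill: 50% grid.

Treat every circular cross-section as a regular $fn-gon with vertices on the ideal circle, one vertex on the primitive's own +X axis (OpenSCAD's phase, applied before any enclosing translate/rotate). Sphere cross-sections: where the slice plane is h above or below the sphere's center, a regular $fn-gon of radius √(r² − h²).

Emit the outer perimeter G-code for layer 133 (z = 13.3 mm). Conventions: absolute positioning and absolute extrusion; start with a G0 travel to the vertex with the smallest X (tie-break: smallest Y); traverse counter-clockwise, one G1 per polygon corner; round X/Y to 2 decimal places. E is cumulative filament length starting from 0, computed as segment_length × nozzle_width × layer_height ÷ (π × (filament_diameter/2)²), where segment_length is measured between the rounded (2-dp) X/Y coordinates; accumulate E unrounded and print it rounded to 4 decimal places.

At z = 13.3 mm: the sphere is absent (|z−center|=8.300 > r=5); the cube at (9, 12) is present — its section is the full 12×5 rectangle; the cube at (12, 2.5) does not reach this height (z outside [2, 12.5]); Taking the union: only the 12×5 cube at (9, 12) is present, so the union is just that shape — 1 connected region. The outline is a single polygon with 4 vertices. Extrusion per mm of travel: 0.6 × 0.1 / (π × 0.875²) = 0.024945. Accumulating E over each segment gives final E = 0.8481.

G0 X9.00 Y12.00 Z13.30
G1 X21.00 Y12.00 E0.2993
G1 X21.00 Y17.00 E0.4241
G1 X9.00 Y17.00 E0.7234
G1 X9.00 Y12.00 E0.8481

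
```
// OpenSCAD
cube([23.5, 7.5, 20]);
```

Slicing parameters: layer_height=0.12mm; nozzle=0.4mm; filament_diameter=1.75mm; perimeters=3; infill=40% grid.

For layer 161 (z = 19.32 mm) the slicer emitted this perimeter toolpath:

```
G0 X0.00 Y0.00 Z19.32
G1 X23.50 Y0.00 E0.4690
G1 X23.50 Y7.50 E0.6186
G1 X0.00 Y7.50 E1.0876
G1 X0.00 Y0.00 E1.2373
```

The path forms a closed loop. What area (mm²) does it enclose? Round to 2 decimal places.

176.25 mm²

Apply the shoelace formula to the sequence of (X, Y) vertices; enclosed area = 176.25 mm².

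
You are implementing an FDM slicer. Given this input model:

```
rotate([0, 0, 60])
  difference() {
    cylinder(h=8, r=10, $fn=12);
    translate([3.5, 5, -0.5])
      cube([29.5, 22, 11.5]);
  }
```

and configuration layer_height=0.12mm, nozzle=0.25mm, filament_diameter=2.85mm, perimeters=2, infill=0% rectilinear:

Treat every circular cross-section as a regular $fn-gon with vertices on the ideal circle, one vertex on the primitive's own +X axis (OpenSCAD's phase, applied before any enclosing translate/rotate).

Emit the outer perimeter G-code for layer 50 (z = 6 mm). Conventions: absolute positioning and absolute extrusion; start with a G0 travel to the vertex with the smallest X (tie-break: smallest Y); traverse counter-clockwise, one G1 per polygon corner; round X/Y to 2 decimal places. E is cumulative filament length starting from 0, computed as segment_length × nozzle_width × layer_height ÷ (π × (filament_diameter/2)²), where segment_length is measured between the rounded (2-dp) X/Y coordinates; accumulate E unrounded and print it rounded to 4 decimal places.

G0 X-10.00 Y0.00 Z6.00
G1 X-8.66 Y-5.00 E0.0243
G1 X-5.00 Y-8.66 E0.0487
G1 X0.00 Y-10.00 E0.0730
G1 X5.00 Y-8.66 E0.0974
G1 X8.66 Y-5.00 E0.1217
G1 X10.00 Y0.00 E0.1461
G1 X8.66 Y5.00 E0.1704
G1 X5.00 Y8.66 E0.1947
G1 X0.00 Y10.00 E0.2191
G1 X-2.58 Y5.53 E0.2434
G1 X-6.10 Y7.56 E0.2625
G1 X-8.66 Y5.00 E0.2795
G1 X-10.00 Y0.00 E0.3038

At z = 6 mm: the r=10 cylinder contributes a regular 12-gon of circumradius 10; the 29.5×22 cube at (3.5, 5) contributes its full rectangle; Subtracting the remaining from the first: starting from the r=10 cylinder, the 29.5×22 cube at (3.5, 5) partially overlaps it — only the 12.49 mm² overlap (of its 649.00 mm²) is removed, clipping the outline — 1 connected region; (whole slice rotated 60° about Z — lengths, areas and connectivity unchanged). The outline is a single polygon with 13 vertices. Extrusion per mm of travel: 0.25 × 0.12 / (π × 1.425²) = 0.004703. Accumulating E over each segment gives final E = 0.3038.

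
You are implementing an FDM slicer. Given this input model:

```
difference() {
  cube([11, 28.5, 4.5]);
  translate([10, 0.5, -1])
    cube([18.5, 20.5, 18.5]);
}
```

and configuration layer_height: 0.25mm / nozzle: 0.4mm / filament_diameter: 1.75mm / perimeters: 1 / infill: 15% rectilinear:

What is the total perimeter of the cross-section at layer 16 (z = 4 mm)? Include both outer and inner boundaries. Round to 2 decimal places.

81.00 mm

At z = 4 mm: the 11×28.5 cube contributes its full rectangle (perimeter 79.00 mm); the cube at (10, 0.5) (footprint 18.5×20.5) is included at this height (perimeter 78.00 mm); After the difference (first − rest): starting from the 11×28.5 cube, the 18.5×20.5 cube at (10, 0.5) partially overlaps it — only the 20.50 mm² overlap (of its 379.25 mm²) is removed, clipping the outline — boundary = 81.00 mm. Overall, the cross-section is a single solid region. Total boundary length (outer) = 81.00 mm.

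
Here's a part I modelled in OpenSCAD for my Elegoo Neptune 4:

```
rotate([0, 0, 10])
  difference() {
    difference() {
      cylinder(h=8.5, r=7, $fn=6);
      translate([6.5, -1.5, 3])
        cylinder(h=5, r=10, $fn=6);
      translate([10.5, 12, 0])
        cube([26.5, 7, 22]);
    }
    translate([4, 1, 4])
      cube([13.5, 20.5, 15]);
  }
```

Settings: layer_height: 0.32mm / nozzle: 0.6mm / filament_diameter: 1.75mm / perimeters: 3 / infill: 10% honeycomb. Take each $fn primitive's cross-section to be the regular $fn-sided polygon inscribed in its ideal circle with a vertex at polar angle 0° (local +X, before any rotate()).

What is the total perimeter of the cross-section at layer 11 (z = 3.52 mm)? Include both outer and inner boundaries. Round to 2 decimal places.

At z = 3.52 mm: the cylinder: section is a regular 6-gon, circumradius r=7 (perimeter = 2·6·7.000·sin(180°/6) = 42.00 mm); the r=10 cylinder at (6.5, -1.5) contributes a regular 6-gon of circumradius 10 (perimeter = 2·6·10.000·sin(180°/6) = 60.00 mm); the cube at (10.5, 12) is present — its section is the full 26.5×7 rectangle (perimeter 67.00 mm); Taking the first minus the rest: starting from the r=7 cylinder, the r=10 cylinder at (6.5, -1.5) partially overlaps it — only the 83.57 mm² overlap (of its 259.81 mm²) is removed, clipping the outline; the 26.5×7 cube at (10.5, 12) misses the remaining region (no effect) — boundary = 35.00 mm; the cube at (4, 1) is absent (z outside [4, 19]); Subtracting the remaining from the first: none of the subtracted shapes is present at this height, so that combined region is unchanged — boundary = 35.00 mm; (whole slice rotated 10° about Z — lengths, areas and connectivity unchanged). Overall, the cross-section is a single solid region. Total boundary length (outer) = 35.00 mm.

35.00 mm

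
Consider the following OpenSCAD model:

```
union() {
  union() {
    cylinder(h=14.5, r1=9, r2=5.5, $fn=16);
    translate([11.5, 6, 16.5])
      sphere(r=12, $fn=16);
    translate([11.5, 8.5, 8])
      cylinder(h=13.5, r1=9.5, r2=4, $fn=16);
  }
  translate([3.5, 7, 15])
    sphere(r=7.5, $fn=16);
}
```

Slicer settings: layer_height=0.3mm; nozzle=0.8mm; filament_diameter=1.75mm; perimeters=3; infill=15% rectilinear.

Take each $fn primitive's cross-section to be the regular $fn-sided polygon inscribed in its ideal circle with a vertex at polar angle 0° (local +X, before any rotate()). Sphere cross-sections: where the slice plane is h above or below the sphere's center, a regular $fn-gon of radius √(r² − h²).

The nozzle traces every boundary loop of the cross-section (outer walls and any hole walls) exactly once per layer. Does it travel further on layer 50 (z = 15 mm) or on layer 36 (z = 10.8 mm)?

Layer 50 (z = 15): the cone is not intersected at this z (z outside [0, 14.5]); the sphere at (11.5, 6): section is a regular 16-gon, circumradius = √(r²−h²) = √(12²−1.5²) = 11.906 (perimeter = 2·16·11.906·sin(180°/16) = 74.33 mm); the cone at (11.5, 8.5) contributes a regular 16-gon of circumradius 6.648 (interpolated between r1=9.5 and r2=4 at t=0.519) (perimeter = 2·16·6.648·sin(180°/16) = 41.50 mm); Combining (union): the cone at (11.5, 8.5) lies entirely inside the r=12 sphere at (11.5, 6), so the union is just the r=12 sphere at (11.5, 6) — boundary = 74.33 mm; the r=7.5 sphere at (3.5, 7) contributes a regular 16-gon of circumradius √(7.5²−0²) = 7.500 (perimeter = 2·16·7.500·sin(180°/16) = 46.82 mm); Taking the union: the regions partially overlap (shared area 128.42 mm²), so the edge portions inside another operand are dropped and the merged outline is re-measured after clipping — boundary = 79.51 mm. So its perimeter = 79.51 mm. Layer 36 (z = 10.8): the cone (r1=9→r2=5.5) has section circumradius 6.393 here — a regular 16-gon (perimeter = 2·16·6.393·sin(180°/16) = 39.91 mm); the r=12 sphere at (11.5, 6) contributes a regular 16-gon of circumradius √(12²−5.7²) = 10.560 (perimeter = 2·16·10.560·sin(180°/16) = 65.92 mm); the cone at (11.5, 8.5) (r1=9.5→r2=4) has section circumradius 8.359 here — a regular 16-gon (perimeter = 2·16·8.359·sin(180°/16) = 52.19 mm); Taking the union: the regions partially overlap (shared area 237.91 mm²), so the edge portions inside another operand are dropped and the merged outline is re-measured after clipping — boundary = 83.82 mm; the r=7.5 sphere at (3.5, 7) slices to a regular 16-gon of circumradius 6.214 (√(r²−h²) with h=4.2 from center) (perimeter = 2·16·6.214·sin(180°/16) = 38.79 mm); Combining (union): the regions partially overlap (shared area 94.12 mm²), so the edge portions inside another operand are dropped and the merged outline is re-measured after clipping — boundary = 83.79 mm. So its perimeter = 83.79 mm. Layer 36 is larger (83.79 vs 79.51 mm).

layer 36 (z = 10.8 mm)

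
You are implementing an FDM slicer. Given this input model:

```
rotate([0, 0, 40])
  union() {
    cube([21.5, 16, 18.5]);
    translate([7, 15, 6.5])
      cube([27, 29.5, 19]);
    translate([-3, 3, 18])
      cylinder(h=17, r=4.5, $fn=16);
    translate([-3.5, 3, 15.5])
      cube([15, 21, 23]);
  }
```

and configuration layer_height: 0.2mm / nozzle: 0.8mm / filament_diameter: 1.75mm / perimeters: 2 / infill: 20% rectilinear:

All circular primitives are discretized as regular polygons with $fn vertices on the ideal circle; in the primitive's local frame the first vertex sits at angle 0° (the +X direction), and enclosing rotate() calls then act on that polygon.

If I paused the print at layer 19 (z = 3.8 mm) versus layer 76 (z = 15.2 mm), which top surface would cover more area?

Layer 19 (z = 3.8): the 21.5×16 cube contributes its full rectangle (area 344.00 mm²); the cube at (7, 15) is not intersected at this z (z outside [6.5, 25.5]); the cylinder at (-3, 3) is not intersected at this z (z outside [18, 35]); the cube at (-3.5, 3) is absent (z outside [15.5, 38.5]); Merging all regions: only the 21.5×16 cube is present, so the union is just that shape — area = 344.00 mm²; (whole slice rotated 40° about Z — lengths, areas and connectivity unchanged). So its area = 344.00 mm². Layer 76 (z = 15.2): the cube (footprint 21.5×16) is included at this height (area 344.00 mm²); the cube at (7, 15) (footprint 27×29.5) is included at this height (area 796.50 mm²); the cylinder at (-3, 3) is absent (z outside [18, 35]); the cube at (-3.5, 3) is absent (z outside [15.5, 38.5]); Merging all regions: the regions partially overlap — summed areas 1140.50 mm² minus the doubly-counted overlap 14.50 mm² gives 1126.00 mm² — area = 1126.00 mm²; (whole slice rotated 40° about Z — lengths, areas and connectivity unchanged). So its area = 1126.00 mm². Layer 76 is larger (1126.00 vs 344.00 mm²).

layer 76 (z = 15.2 mm)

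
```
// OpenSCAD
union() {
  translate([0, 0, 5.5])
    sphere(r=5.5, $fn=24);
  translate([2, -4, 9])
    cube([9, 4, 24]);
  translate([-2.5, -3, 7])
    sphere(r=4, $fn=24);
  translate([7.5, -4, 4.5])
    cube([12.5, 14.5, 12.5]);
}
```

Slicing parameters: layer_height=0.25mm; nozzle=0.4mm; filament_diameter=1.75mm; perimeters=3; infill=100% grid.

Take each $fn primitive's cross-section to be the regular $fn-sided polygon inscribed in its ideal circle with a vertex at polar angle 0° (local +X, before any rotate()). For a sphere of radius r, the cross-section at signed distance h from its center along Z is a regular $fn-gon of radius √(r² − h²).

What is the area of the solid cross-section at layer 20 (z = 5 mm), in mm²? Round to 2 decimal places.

285.13 mm²

At z = 5 mm: the sphere: section is a regular 24-gon, circumradius = √(r²−h²) = √(5.5²−0.5²) = 5.477 (area = (24/2)·5.477²·sin(360°/24) = 93.17 mm²); the cube at (2, -4) does not reach this height (z outside [9, 33]); the r=4 sphere at (-2.5, -3) slices to a regular 24-gon of circumradius 3.464 (√(r²−h²) with h=2 from center) (area = (24/2)·3.464²·sin(360°/24) = 37.27 mm²); the cube at (7.5, -4) is present — its section is the full 12.5×14.5 rectangle (area 181.25 mm²); Merging all regions: the regions partially overlap — summed areas 311.69 mm² minus the doubly-counted overlap 26.57 mm² gives 285.13 mm² — area = 285.13 mm². Overall, the cross-section has 2 separate islands. Net area = 285.13 mm².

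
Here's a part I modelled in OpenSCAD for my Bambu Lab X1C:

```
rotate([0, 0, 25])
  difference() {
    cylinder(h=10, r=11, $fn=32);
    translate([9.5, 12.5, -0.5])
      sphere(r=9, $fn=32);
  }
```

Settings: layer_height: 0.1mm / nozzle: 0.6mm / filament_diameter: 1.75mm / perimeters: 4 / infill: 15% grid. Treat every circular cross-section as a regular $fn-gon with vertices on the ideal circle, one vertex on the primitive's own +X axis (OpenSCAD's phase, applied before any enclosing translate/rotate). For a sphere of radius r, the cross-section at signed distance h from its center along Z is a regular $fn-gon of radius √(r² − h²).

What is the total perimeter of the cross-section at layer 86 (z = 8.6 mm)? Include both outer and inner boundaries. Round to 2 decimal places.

69.00 mm

At z = 8.6 mm: the r=11 cylinder gives a regular 32-gon of circumradius 11 (constant along its height) (perimeter = 2·32·11.000·sin(180°/32) = 69.00 mm); the sphere at (9.5, 12.5) does not reach this height (|z−center|=9.100 > r=9); Taking the first minus the rest: none of the subtracted shapes is present at this height, so the r=11 cylinder is unchanged — boundary = 69.00 mm; (rotated 25° about Z; rotation is an isometry so areas/perimeters/island counts are preserved). Overall, the cross-section is a single solid region. Total boundary length (outer) = 69.00 mm.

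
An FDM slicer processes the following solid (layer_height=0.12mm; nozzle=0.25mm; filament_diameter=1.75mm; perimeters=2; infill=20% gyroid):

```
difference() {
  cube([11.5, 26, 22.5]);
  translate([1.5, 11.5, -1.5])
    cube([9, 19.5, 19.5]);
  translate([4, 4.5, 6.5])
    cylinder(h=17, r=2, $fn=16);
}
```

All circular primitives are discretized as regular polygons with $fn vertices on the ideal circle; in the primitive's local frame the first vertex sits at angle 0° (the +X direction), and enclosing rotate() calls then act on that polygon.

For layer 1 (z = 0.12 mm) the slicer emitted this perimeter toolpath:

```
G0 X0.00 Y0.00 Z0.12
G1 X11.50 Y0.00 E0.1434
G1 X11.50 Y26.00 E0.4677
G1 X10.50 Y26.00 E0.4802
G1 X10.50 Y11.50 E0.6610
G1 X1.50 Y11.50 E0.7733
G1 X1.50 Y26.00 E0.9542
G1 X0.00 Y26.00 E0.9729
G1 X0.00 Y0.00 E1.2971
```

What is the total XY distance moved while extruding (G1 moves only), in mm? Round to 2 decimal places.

Sum the Euclidean lengths of each G1 segment: total = 104.00 mm.

104.00 mm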